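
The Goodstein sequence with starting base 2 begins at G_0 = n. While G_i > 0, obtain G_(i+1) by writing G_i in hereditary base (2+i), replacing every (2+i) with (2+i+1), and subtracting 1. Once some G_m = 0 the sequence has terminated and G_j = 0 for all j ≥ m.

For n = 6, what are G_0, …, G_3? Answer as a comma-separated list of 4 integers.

6, 29, 257, 3125

G_0 = 6. HB_2(6) = 2^2 + 2. Bump = 30. G_1 = 29.
G_1 = 29. HB_3(29) = 3^3 + 2. Bump = 258. G_2 = 257.
G_2 = 257. HB_4(257) = 4^4 + 1. Bump = 3126. G_3 = 3125.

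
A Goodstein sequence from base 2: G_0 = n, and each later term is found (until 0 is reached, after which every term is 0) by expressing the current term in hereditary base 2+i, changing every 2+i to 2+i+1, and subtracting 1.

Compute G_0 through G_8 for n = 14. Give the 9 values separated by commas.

14, 110, 1281, 18750, 326591, 5862840, 134404971, 3487116548, 100000555551

(0) 14|_2 = 2^(2 + 1) + 2^2 + 2 ↦ 3^(3 + 1) + 3^3 + 3|_3 = 111 ⇒ 110
(1) 110|_3 = 3^(3 + 1) + 3^3 + 2 ↦ 4^(4 + 1) + 4^4 + 2|_4 = 1282 ⇒ 1281
(2) 1281|_4 = 4^(4 + 1) + 4^4 + 1 ↦ 5^(5 + 1) + 5^5 + 1|_5 = 18751 ⇒ 18750
(3) 18750|_5 = 5^(5 + 1) + 5^5 ↦ 6^(6 + 1) + 6^6|_6 = 326592 ⇒ 326591
(4) 326591|_6 = 6^(6 + 1) + 5·6^5 + 5·6^4 + 5·6^3 + 5·6^2 + 5·6 + 5 ↦ 7^(7 + 1) + 5·7^5 + 5·7^4 + 5·7^3 + 5·7^2 + 5·7 + 5|_7 = 5862841 ⇒ 5862840
(5) 5862840|_7 = 7^(7 + 1) + 5·7^5 + 5·7^4 + 5·7^3 + 5·7^2 + 5·7 + 4 ↦ 8^(8 + 1) + 5·8^5 + 5·8^4 + 5·8^3 + 5·8^2 + 5·8 + 4|_8 = 134404972 ⇒ 134404971
(6) 134404971|_8 = 8^(8 + 1) + 5·8^5 + 5·8^4 + 5·8^3 + 5·8^2 + 5·8 + 3 ↦ 9^(9 + 1) + 5·9^5 + 5·9^4 + 5·9^3 + 5·9^2 + 5·9 + 3|_9 = 3487116549 ⇒ 3487116548
(7) 3487116548|_9 = 9^(9 + 1) + 5·9^5 + 5·9^4 + 5·9^3 + 5·9^2 + 5·9 + 2 ↦ 10^(10 + 1) + 5·10^5 + 5·10^4 + 5·10^3 + 5·10^2 + 5·10 + 2|_10 = 100000555552 ⇒ 100000555551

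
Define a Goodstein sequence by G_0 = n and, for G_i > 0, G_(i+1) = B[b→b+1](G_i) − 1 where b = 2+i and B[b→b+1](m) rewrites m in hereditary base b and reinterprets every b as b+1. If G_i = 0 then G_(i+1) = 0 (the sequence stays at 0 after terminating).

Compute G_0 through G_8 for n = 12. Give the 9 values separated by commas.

12, 107, 1065, 15685, 280019, 5764910, 134217867, 3486784574, 100000000211

base 2: 12 = 2^(2 + 1) + 2^2; at 3: 3^(3 + 1) + 3^3 = 108; next = 107
base 3: 107 = 3^(3 + 1) + 2·3^2 + 2·3 + 2; at 4: 4^(4 + 1) + 2·4^2 + 2·4 + 2 = 1066; next = 1065
base 4: 1065 = 4^(4 + 1) + 2·4^2 + 2·4 + 1; at 5: 5^(5 + 1) + 2·5^2 + 2·5 + 1 = 15686; next = 15685
base 5: 15685 = 5^(5 + 1) + 2·5^2 + 2·5; at 6: 6^(6 + 1) + 2·6^2 + 2·6 = 280020; next = 280019
base 6: 280019 = 6^(6 + 1) + 2·6^2 + 6 + 5; at 7: 7^(7 + 1) + 2·7^2 + 7 + 5 = 5764911; next = 5764910
base 7: 5764910 = 7^(7 + 1) + 2·7^2 + 7 + 4; at 8: 8^(8 + 1) + 2·8^2 + 8 + 4 = 134217868; next = 134217867
base 8: 134217867 = 8^(8 + 1) + 2·8^2 + 8 + 3; at 9: 9^(9 + 1) + 2·9^2 + 9 + 3 = 3486784575; next = 3486784574
base 9: 3486784574 = 9^(9 + 1) + 2·9^2 + 9 + 2; at 10: 10^(10 + 1) + 2·10^2 + 10 + 2 = 100000000212; next = 100000000211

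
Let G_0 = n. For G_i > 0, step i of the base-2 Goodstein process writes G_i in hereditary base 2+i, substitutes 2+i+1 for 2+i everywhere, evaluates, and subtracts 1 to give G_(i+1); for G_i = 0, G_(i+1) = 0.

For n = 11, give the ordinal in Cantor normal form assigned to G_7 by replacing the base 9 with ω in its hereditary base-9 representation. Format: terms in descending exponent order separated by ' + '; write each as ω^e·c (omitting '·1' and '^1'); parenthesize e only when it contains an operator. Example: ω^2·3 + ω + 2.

ω^ω·7 + ω^7·7 + ω^6·7 + ω^5·7 + ω^4·7 + ω^3·7 + ω^2·7 + ω·7 + 6

base 2: 11 = 2^(2 + 1) + 2 + 1; at 3: 3^(3 + 1) + 3 + 1 = 85; next = 84
base 3: 84 = 3^(3 + 1) + 3; at 4: 4^(4 + 1) + 4 = 1028; next = 1027
base 4: 1027 = 4^(4 + 1) + 3; at 5: 5^(5 + 1) + 3 = 15628; next = 15627
base 5: 15627 = 5^(5 + 1) + 2; at 6: 6^(6 + 1) + 2 = 279938; next = 279937
base 6: 279937 = 6^(6 + 1) + 1; at 7: 7^(7 + 1) + 1 = 5764802; next = 5764801
base 7: 5764801 = 7^(7 + 1); at 8: 8^(8 + 1) = 134217728; next = 134217727
base 8: 134217727 = 7·8^8 + 7·8^7 + 7·8^6 + 7·8^5 + 7·8^4 + 7·8^3 + 7·8^2 + 7·8 + 7; at 9: 7·9^9 + 7·9^7 + 7·9^6 + 7·9^5 + 7·9^4 + 7·9^3 + 7·9^2 + 7·9 + 7 = 2749609303; next = 2749609302
base 9: 2749609302 = 7·9^9 + 7·9^7 + 7·9^6 + 7·9^5 + 7·9^4 + 7·9^3 + 7·9^2 + 7·9 + 6; at 10: 7·10^10 + 7·10^7 + 7·10^6 + 7·10^5 + 7·10^4 + 7·10^3 + 7·10^2 + 7·10 + 6 = 70077777776; next = 70077777775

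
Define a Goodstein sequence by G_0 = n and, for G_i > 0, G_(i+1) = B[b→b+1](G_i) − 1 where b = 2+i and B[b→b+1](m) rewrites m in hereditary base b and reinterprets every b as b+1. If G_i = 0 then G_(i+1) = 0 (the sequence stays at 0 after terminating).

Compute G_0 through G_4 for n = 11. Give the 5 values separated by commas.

11, 84, 1027, 15627, 279937

G_0=11  [base 2] 2^(2 + 1) + 2 + 1  →[2↦3]→  3^(3 + 1) + 3 + 1 = 85  −1 ⇒ G_1=84
G_1=84  [base 3] 3^(3 + 1) + 3  →[3↦4]→  4^(4 + 1) + 4 = 1028  −1 ⇒ G_2=1027
G_2=1027  [base 4] 4^(4 + 1) + 3  →[4↦5]→  5^(5 + 1) + 3 = 15628  −1 ⇒ G_3=15627
G_3=15627  [base 5] 5^(5 + 1) + 2  →[5↦6]→  6^(6 + 1) + 2 = 279938  −1 ⇒ G_4=279937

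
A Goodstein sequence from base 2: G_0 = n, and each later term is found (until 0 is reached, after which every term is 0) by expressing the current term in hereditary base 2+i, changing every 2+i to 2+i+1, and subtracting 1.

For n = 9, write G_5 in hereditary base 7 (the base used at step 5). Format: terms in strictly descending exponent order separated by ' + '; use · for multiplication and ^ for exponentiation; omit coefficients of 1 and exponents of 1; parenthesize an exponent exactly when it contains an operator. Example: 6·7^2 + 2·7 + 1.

base 2: 9 = 2^(2 + 1) + 1; at 3: 3^(3 + 1) + 1 = 82; next = 81
base 3: 81 = 3^(3 + 1); at 4: 4^(4 + 1) = 1024; next = 1023
base 4: 1023 = 3·4^4 + 3·4^3 + 3·4^2 + 3·4 + 3; at 5: 3·5^5 + 3·5^3 + 3·5^2 + 3·5 + 3 = 9843; next = 9842
base 5: 9842 = 3·5^5 + 3·5^3 + 3·5^2 + 3·5 + 2; at 6: 3·6^6 + 3·6^3 + 3·6^2 + 3·6 + 2 = 140744; next = 140743
base 6: 140743 = 3·6^6 + 3·6^3 + 3·6^2 + 3·6 + 1; at 7: 3·7^7 + 3·7^3 + 3·7^2 + 3·7 + 1 = 2471827; next = 2471826
base 7: 2471826 = 3·7^7 + 3·7^3 + 3·7^2 + 3·7; at 8: 3·8^8 + 3·8^3 + 3·8^2 + 3·8 = 50333400; next = 50333399

3·7^7 + 3·7^3 + 3·7^2 + 3·7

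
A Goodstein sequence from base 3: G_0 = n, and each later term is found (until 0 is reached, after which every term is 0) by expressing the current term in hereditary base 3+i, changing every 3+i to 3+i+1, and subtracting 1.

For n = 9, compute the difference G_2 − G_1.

G_0=9  [base 3] 3^2  →[3↦4]→  4^2 = 16  −1 ⇒ G_1=15
G_1=15  [base 4] 3·4 + 3  →[4↦5]→  3·5 + 3 = 18  −1 ⇒ G_2=17

2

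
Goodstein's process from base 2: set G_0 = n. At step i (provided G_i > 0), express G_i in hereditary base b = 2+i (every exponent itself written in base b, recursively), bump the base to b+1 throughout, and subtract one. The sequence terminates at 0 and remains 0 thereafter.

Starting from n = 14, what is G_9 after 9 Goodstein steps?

base 2: 14 = 2^(2 + 1) + 2^2 + 2; at 3: 3^(3 + 1) + 3^3 + 3 = 111; next = 110
base 3: 110 = 3^(3 + 1) + 3^3 + 2; at 4: 4^(4 + 1) + 4^4 + 2 = 1282; next = 1281
base 4: 1281 = 4^(4 + 1) + 4^4 + 1; at 5: 5^(5 + 1) + 5^5 + 1 = 18751; next = 18750
base 5: 18750 = 5^(5 + 1) + 5^5; at 6: 6^(6 + 1) + 6^6 = 326592; next = 326591
base 6: 326591 = 6^(6 + 1) + 5·6^5 + 5·6^4 + 5·6^3 + 5·6^2 + 5·6 + 5; at 7: 7^(7 + 1) + 5·7^5 + 5·7^4 + 5·7^3 + 5·7^2 + 5·7 + 5 = 5862841; next = 5862840
base 7: 5862840 = 7^(7 + 1) + 5·7^5 + 5·7^4 + 5·7^3 + 5·7^2 + 5·7 + 4; at 8: 8^(8 + 1) + 5·8^5 + 5·8^4 + 5·8^3 + 5·8^2 + 5·8 + 4 = 134404972; next = 134404971
base 8: 134404971 = 8^(8 + 1) + 5·8^5 + 5·8^4 + 5·8^3 + 5·8^2 + 5·8 + 3; at 9: 9^(9 + 1) + 5·9^5 + 5·9^4 + 5·9^3 + 5·9^2 + 5·9 + 3 = 3487116549; next = 3487116548
base 9: 3487116548 = 9^(9 + 1) + 5·9^5 + 5·9^4 + 5·9^3 + 5·9^2 + 5·9 + 2; at 10: 10^(10 + 1) + 5·10^5 + 5·10^4 + 5·10^3 + 5·10^2 + 5·10 + 2 = 100000555552; next = 100000555551
base 10: 100000555551 = 10^(10 + 1) + 5·10^5 + 5·10^4 + 5·10^3 + 5·10^2 + 5·10 + 1; at 11: 11^(11 + 1) + 5·11^5 + 5·11^4 + 5·11^3 + 5·11^2 + 5·11 + 1 = 3138429262497; next = 3138429262496

3138429262496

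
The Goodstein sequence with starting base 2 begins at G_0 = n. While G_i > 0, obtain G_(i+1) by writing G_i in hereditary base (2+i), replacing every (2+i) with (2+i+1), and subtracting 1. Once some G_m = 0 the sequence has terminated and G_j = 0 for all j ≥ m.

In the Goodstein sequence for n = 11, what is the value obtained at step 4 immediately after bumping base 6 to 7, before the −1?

5764802

[0] 11 ≡ 2^(2 + 1) + 2 + 1 (base 2). Lift 3: 85. −1: 84.
[1] 84 ≡ 3^(3 + 1) + 3 (base 3). Lift 4: 1028. −1: 1027.
[2] 1027 ≡ 4^(4 + 1) + 3 (base 4). Lift 5: 15628. −1: 15627.
[3] 15627 ≡ 5^(5 + 1) + 2 (base 5). Lift 6: 279938. −1: 279937.
[4] 279937 ≡ 6^(6 + 1) + 1 (base 6). Lift 7: 5764802. −1: 5764801.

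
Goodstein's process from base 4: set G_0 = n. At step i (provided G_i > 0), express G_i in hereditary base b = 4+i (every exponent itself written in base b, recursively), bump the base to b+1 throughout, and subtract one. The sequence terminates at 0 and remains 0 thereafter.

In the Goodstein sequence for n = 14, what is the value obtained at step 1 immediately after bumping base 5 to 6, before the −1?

G_0=14  [base 4] 3·4 + 2  →[4↦5]→  3·5 + 2 = 17  −1 ⇒ G_1=16
G_1=16  [base 5] 3·5 + 1  →[5↦6]→  3·6 + 1 = 19  −1 ⇒ G_2=18

19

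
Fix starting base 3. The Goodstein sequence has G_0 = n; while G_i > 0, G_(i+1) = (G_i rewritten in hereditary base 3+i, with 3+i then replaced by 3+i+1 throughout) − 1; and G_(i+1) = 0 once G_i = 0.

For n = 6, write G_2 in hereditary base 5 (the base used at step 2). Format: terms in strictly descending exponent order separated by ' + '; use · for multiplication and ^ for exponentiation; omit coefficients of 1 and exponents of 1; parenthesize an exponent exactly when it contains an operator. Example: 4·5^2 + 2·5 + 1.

5 + 2

(0) 6|_3 = 2·3 ↦ 2·4|_4 = 8 ⇒ 7
(1) 7|_4 = 4 + 3 ↦ 5 + 3|_5 = 8 ⇒ 7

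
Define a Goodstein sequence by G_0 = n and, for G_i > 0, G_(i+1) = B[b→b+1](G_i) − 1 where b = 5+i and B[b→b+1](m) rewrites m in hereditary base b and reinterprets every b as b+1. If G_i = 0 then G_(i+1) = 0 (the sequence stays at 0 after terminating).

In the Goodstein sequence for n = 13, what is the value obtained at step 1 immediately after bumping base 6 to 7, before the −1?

G_0=13  [base 5] 2·5 + 3  →[5↦6]→  2·6 + 3 = 15  −1 ⇒ G_1=14
G_1=14  [base 6] 2·6 + 2  →[6↦7]→  2·7 + 2 = 16  −1 ⇒ G_2=15

16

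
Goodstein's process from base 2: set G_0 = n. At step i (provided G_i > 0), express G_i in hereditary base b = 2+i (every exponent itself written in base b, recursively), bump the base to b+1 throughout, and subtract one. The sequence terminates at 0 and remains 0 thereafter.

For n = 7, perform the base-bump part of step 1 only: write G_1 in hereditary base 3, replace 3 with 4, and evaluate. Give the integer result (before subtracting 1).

260

G_0 = 7. HB_2(7) = 2^2 + 2 + 1. Bump = 31. G_1 = 30.
G_1 = 30. HB_3(30) = 3^3 + 3. Bump = 260. G_2 = 259.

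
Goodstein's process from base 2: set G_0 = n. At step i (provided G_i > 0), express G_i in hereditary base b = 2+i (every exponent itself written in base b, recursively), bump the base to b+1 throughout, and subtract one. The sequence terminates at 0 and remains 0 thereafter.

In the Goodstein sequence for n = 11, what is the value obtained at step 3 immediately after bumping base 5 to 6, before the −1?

279938

11 —HB2→ 2^(2 + 1) + 2 + 1 —bump→ 3^(3 + 1) + 3 + 1 = 85 —(−1)→ 84
84 —HB3→ 3^(3 + 1) + 3 —bump→ 4^(4 + 1) + 4 = 1028 —(−1)→ 1027
1027 —HB4→ 4^(4 + 1) + 3 —bump→ 5^(5 + 1) + 3 = 15628 —(−1)→ 15627
15627 —HB5→ 5^(5 + 1) + 2 —bump→ 6^(6 + 1) + 2 = 279938 —(−1)→ 279937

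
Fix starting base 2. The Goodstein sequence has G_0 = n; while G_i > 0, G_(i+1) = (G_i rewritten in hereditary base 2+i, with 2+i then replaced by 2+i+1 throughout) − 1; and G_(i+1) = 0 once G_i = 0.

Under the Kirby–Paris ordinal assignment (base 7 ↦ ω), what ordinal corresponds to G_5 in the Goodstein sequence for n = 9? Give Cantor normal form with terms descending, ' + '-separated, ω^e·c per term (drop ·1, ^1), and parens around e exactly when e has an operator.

ω^ω·3 + ω^3·3 + ω^2·3 + ω·3

[0] 9 ≡ 2^(2 + 1) + 1 (base 2). Lift 3: 82. −1: 81.
[1] 81 ≡ 3^(3 + 1) (base 3). Lift 4: 1024. −1: 1023.
[2] 1023 ≡ 3·4^4 + 3·4^3 + 3·4^2 + 3·4 + 3 (base 4). Lift 5: 9843. −1: 9842.
[3] 9842 ≡ 3·5^5 + 3·5^3 + 3·5^2 + 3·5 + 2 (base 5). Lift 6: 140744. −1: 140743.
[4] 140743 ≡ 3·6^6 + 3·6^3 + 3·6^2 + 3·6 + 1 (base 6). Lift 7: 2471827. −1: 2471826.
[5] 2471826 ≡ 3·7^7 + 3·7^3 + 3·7^2 + 3·7 (base 7). Lift 8: 50333400. −1: 50333399.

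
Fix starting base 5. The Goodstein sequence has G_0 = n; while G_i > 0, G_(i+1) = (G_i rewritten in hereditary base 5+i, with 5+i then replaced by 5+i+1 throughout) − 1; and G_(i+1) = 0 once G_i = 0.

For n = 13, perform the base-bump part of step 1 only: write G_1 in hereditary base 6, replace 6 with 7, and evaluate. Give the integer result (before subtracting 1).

16

base 5: 13 = 2·5 + 3; at 6: 2·6 + 3 = 15; next = 14
base 6: 14 = 2·6 + 2; at 7: 2·7 + 2 = 16; next = 15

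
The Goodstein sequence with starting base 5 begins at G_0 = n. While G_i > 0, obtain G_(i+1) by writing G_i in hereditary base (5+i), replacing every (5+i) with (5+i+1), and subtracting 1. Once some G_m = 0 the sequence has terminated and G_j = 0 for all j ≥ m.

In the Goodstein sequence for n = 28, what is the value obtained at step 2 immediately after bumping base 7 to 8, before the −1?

65

(0) 28|_5 = 5^2 + 3 ↦ 6^2 + 3|_6 = 39 ⇒ 38
(1) 38|_6 = 6^2 + 2 ↦ 7^2 + 2|_7 = 51 ⇒ 50
(2) 50|_7 = 7^2 + 1 ↦ 8^2 + 1|_8 = 65 ⇒ 64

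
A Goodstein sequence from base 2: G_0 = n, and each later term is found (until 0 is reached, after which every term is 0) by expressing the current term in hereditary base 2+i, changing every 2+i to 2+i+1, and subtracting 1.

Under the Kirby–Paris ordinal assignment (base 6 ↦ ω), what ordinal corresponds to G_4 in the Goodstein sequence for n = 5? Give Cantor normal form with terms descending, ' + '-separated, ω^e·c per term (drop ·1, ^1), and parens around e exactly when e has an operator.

step 0: 5 = 2^2 + 1; sub 3 for 2: 3^3 + 1; = 28; G_1 = 28−1 = 27
step 1: 27 = 3^3; sub 4 for 3: 4^4; = 256; G_2 = 256−1 = 255
step 2: 255 = 3·4^3 + 3·4^2 + 3·4 + 3; sub 5 for 4: 3·5^3 + 3·5^2 + 3·5 + 3; = 468; G_3 = 468−1 = 467
step 3: 467 = 3·5^3 + 3·5^2 + 3·5 + 2; sub 6 for 5: 3·6^3 + 3·6^2 + 3·6 + 2; = 776; G_4 = 776−1 = 775

ω^3·3 + ω^2·3 + ω·3 + 1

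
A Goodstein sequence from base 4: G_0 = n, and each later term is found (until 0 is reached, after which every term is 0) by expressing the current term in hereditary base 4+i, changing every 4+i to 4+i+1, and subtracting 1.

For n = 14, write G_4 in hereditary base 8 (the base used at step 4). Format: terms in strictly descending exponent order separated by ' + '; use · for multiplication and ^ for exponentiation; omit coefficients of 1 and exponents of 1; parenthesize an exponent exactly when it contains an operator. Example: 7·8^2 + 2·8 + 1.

step 0: 14 = 3·4 + 2; sub 5 for 4: 3·5 + 2; = 17; G_1 = 17−1 = 16
step 1: 16 = 3·5 + 1; sub 6 for 5: 3·6 + 1; = 19; G_2 = 19−1 = 18
step 2: 18 = 3·6; sub 7 for 6: 3·7; = 21; G_3 = 21−1 = 20
step 3: 20 = 2·7 + 6; sub 8 for 7: 2·8 + 6; = 22; G_4 = 22−1 = 21

2·8 + 5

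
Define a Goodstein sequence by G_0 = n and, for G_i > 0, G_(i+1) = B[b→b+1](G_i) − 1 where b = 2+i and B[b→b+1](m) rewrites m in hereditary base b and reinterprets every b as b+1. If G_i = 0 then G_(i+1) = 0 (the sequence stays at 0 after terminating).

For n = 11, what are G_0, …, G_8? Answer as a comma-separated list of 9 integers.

11, 84, 1027, 15627, 279937, 5764801, 134217727, 2749609302, 70077777775

[0] 11 ≡ 2^(2 + 1) + 2 + 1 (base 2). Lift 3: 85. −1: 84.
[1] 84 ≡ 3^(3 + 1) + 3 (base 3). Lift 4: 1028. −1: 1027.
[2] 1027 ≡ 4^(4 + 1) + 3 (base 4). Lift 5: 15628. −1: 15627.
[3] 15627 ≡ 5^(5 + 1) + 2 (base 5). Lift 6: 279938. −1: 279937.
[4] 279937 ≡ 6^(6 + 1) + 1 (base 6). Lift 7: 5764802. −1: 5764801.
[5] 5764801 ≡ 7^(7 + 1) (base 7). Lift 8: 134217728. −1: 134217727.
[6] 134217727 ≡ 7·8^8 + 7·8^7 + 7·8^6 + 7·8^5 + 7·8^4 + 7·8^3 + 7·8^2 + 7·8 + 7 (base 8). Lift 9: 2749609303. −1: 2749609302.
[7] 2749609302 ≡ 7·9^9 + 7·9^7 + 7·9^6 + 7·9^5 + 7·9^4 + 7·9^3 + 7·9^2 + 7·9 + 6 (base 9). Lift 10: 70077777776. −1: 70077777775.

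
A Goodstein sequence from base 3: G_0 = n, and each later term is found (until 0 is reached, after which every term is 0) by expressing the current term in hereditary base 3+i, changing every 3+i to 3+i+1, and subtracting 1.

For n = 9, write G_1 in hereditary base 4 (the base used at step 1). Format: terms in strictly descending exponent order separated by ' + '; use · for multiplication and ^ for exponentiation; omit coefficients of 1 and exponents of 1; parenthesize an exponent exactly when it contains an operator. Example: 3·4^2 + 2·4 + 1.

3·4 + 3

step 0: 9 = 3^2; sub 4 for 3: 4^2; = 16; G_1 = 16−1 = 15
step 1: 15 = 3·4 + 3; sub 5 for 4: 3·5 + 3; = 18; G_2 = 18−1 = 17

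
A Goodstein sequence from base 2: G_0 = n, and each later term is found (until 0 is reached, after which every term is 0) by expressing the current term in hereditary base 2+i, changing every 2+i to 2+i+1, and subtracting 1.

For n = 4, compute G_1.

base 2: 4 = 2^2; at 3: 3^3 = 27; next = 26
base 3: 26 = 2·3^2 + 2·3 + 2; at 4: 2·4^2 + 2·4 + 2 = 42; next = 41

26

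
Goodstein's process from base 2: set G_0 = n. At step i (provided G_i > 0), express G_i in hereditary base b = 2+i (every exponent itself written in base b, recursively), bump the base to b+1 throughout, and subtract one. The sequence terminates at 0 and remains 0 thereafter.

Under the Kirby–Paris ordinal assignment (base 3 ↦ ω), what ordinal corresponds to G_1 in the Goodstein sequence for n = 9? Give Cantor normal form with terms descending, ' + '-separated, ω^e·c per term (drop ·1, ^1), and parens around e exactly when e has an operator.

ω^(ω + 1)

G_0=9  [base 2] 2^(2 + 1) + 1  →[2↦3]→  3^(3 + 1) + 1 = 82  −1 ⇒ G_1=81
G_1=81  [base 3] 3^(3 + 1)  →[3↦4]→  4^(4 + 1) = 1024  −1 ⇒ G_2=1023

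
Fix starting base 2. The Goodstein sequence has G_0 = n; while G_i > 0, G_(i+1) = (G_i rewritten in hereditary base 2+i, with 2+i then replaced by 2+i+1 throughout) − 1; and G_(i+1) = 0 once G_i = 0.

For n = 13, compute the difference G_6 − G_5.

128453481

base 2: 13 = 2^(2 + 1) + 2^2 + 1; at 3: 3^(3 + 1) + 3^3 + 1 = 109; next = 108
base 3: 108 = 3^(3 + 1) + 3^3; at 4: 4^(4 + 1) + 4^4 = 1280; next = 1279
base 4: 1279 = 4^(4 + 1) + 3·4^3 + 3·4^2 + 3·4 + 3; at 5: 5^(5 + 1) + 3·5^3 + 3·5^2 + 3·5 + 3 = 16093; next = 16092
base 5: 16092 = 5^(5 + 1) + 3·5^3 + 3·5^2 + 3·5 + 2; at 6: 6^(6 + 1) + 3·6^3 + 3·6^2 + 3·6 + 2 = 280712; next = 280711
base 6: 280711 = 6^(6 + 1) + 3·6^3 + 3·6^2 + 3·6 + 1; at 7: 7^(7 + 1) + 3·7^3 + 3·7^2 + 3·7 + 1 = 5765999; next = 5765998
base 7: 5765998 = 7^(7 + 1) + 3·7^3 + 3·7^2 + 3·7; at 8: 8^(8 + 1) + 3·8^3 + 3·8^2 + 3·8 = 134219480; next = 134219479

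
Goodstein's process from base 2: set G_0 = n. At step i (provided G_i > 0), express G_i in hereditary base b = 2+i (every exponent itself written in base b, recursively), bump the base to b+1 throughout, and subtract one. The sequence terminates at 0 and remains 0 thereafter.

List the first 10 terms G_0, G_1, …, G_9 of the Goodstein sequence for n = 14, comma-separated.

14, 110, 1281, 18750, 326591, 5862840, 134404971, 3487116548, 100000555551, 3138429262496

step 0: 14 = 2^(2 + 1) + 2^2 + 2; sub 3 for 2: 3^(3 + 1) + 3^3 + 3; = 111; G_1 = 111−1 = 110
step 1: 110 = 3^(3 + 1) + 3^3 + 2; sub 4 for 3: 4^(4 + 1) + 4^4 + 2; = 1282; G_2 = 1282−1 = 1281
step 2: 1281 = 4^(4 + 1) + 4^4 + 1; sub 5 for 4: 5^(5 + 1) + 5^5 + 1; = 18751; G_3 = 18751−1 = 18750
step 3: 18750 = 5^(5 + 1) + 5^5; sub 6 for 5: 6^(6 + 1) + 6^6; = 326592; G_4 = 326592−1 = 326591
step 4: 326591 = 6^(6 + 1) + 5·6^5 + 5·6^4 + 5·6^3 + 5·6^2 + 5·6 + 5; sub 7 for 6: 7^(7 + 1) + 5·7^5 + 5·7^4 + 5·7^3 + 5·7^2 + 5·7 + 5; = 5862841; G_5 = 5862841−1 = 5862840
step 5: 5862840 = 7^(7 + 1) + 5·7^5 + 5·7^4 + 5·7^3 + 5·7^2 + 5·7 + 4; sub 8 for 7: 8^(8 + 1) + 5·8^5 + 5·8^4 + 5·8^3 + 5·8^2 + 5·8 + 4; = 134404972; G_6 = 134404972−1 = 134404971
step 6: 134404971 = 8^(8 + 1) + 5·8^5 + 5·8^4 + 5·8^3 + 5·8^2 + 5·8 + 3; sub 9 for 8: 9^(9 + 1) + 5·9^5 + 5·9^4 + 5·9^3 + 5·9^2 + 5·9 + 3; = 3487116549; G_7 = 3487116549−1 = 3487116548
step 7: 3487116548 = 9^(9 + 1) + 5·9^5 + 5·9^4 + 5·9^3 + 5·9^2 + 5·9 + 2; sub 10 for 9: 10^(10 + 1) + 5·10^5 + 5·10^4 + 5·10^3 + 5·10^2 + 5·10 + 2; = 100000555552; G_8 = 100000555552−1 = 100000555551
step 8: 100000555551 = 10^(10 + 1) + 5·10^5 + 5·10^4 + 5·10^3 + 5·10^2 + 5·10 + 1; sub 11 for 10: 11^(11 + 1) + 5·11^5 + 5·11^4 + 5·11^3 + 5·11^2 + 5·11 + 1; = 3138429262497; G_9 = 3138429262497−1 = 3138429262496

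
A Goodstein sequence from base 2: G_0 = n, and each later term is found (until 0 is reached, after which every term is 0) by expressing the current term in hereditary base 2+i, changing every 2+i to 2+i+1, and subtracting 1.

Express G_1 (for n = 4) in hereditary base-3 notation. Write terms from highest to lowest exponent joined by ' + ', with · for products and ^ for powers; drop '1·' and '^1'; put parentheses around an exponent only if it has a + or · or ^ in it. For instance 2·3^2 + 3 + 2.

G_0 = 4. HB_2(4) = 2^2. Bump = 27. G_1 = 26.
G_1 = 26. HB_3(26) = 2·3^2 + 2·3 + 2. Bump = 42. G_2 = 41.

2·3^2 + 2·3 + 2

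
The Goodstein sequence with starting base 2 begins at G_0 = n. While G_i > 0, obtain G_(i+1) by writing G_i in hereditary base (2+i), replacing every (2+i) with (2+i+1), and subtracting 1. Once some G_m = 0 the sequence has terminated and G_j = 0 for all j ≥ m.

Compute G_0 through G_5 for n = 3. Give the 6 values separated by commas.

step 0: 3 = 2 + 1; sub 3 for 2: 3 + 1; = 4; G_1 = 4−1 = 3
step 1: 3 = 3; sub 4 for 3: 4; = 4; G_2 = 4−1 = 3
step 2: 3 = 3; sub 5 for 4: 3; = 3; G_3 = 3−1 = 2
step 3: 2 = 2; sub 6 for 5: 2; = 2; G_4 = 2−1 = 1
step 4: 1 = 1; sub 7 for 6: 1; = 1; G_5 = 1−1 = 0

3, 3, 3, 2, 1, 0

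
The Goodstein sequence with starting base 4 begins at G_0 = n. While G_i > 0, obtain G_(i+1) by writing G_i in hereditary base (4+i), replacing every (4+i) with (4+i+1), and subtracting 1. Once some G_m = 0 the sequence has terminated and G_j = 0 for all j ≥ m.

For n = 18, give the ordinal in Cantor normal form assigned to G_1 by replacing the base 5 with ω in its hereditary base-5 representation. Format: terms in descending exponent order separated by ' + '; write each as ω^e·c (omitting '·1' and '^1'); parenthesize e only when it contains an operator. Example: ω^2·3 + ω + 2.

ω^2 + 1

G_0=18  [base 4] 4^2 + 2  →[4↦5]→  5^2 + 2 = 27  −1 ⇒ G_1=26
G_1=26  [base 5] 5^2 + 1  →[5↦6]→  6^2 + 1 = 37  −1 ⇒ G_2=36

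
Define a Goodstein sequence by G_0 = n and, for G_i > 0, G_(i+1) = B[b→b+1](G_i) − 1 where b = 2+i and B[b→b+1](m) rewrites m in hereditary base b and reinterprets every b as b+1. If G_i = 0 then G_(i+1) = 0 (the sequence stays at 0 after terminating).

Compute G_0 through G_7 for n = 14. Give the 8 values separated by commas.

14, 110, 1281, 18750, 326591, 5862840, 134404971, 3487116548

base 2: 14 = 2^(2 + 1) + 2^2 + 2; at 3: 3^(3 + 1) + 3^3 + 3 = 111; next = 110
base 3: 110 = 3^(3 + 1) + 3^3 + 2; at 4: 4^(4 + 1) + 4^4 + 2 = 1282; next = 1281
base 4: 1281 = 4^(4 + 1) + 4^4 + 1; at 5: 5^(5 + 1) + 5^5 + 1 = 18751; next = 18750
base 5: 18750 = 5^(5 + 1) + 5^5; at 6: 6^(6 + 1) + 6^6 = 326592; next = 326591
base 6: 326591 = 6^(6 + 1) + 5·6^5 + 5·6^4 + 5·6^3 + 5·6^2 + 5·6 + 5; at 7: 7^(7 + 1) + 5·7^5 + 5·7^4 + 5·7^3 + 5·7^2 + 5·7 + 5 = 5862841; next = 5862840
base 7: 5862840 = 7^(7 + 1) + 5·7^5 + 5·7^4 + 5·7^3 + 5·7^2 + 5·7 + 4; at 8: 8^(8 + 1) + 5·8^5 + 5·8^4 + 5·8^3 + 5·8^2 + 5·8 + 4 = 134404972; next = 134404971
base 8: 134404971 = 8^(8 + 1) + 5·8^5 + 5·8^4 + 5·8^3 + 5·8^2 + 5·8 + 3; at 9: 9^(9 + 1) + 5·9^5 + 5·9^4 + 5·9^3 + 5·9^2 + 5·9 + 3 = 3487116549; next = 3487116548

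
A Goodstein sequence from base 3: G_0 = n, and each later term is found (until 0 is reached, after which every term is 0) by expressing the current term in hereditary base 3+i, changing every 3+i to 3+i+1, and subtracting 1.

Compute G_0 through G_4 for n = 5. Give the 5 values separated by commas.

5, 5, 5, 5, 4

step 0: 5 = 3 + 2; sub 4 for 3: 4 + 2; = 6; G_1 = 6−1 = 5
step 1: 5 = 4 + 1; sub 5 for 4: 5 + 1; = 6; G_2 = 6−1 = 5
step 2: 5 = 5; sub 6 for 5: 6; = 6; G_3 = 6−1 = 5
step 3: 5 = 5; sub 7 for 6: 5; = 5; G_4 = 5−1 = 4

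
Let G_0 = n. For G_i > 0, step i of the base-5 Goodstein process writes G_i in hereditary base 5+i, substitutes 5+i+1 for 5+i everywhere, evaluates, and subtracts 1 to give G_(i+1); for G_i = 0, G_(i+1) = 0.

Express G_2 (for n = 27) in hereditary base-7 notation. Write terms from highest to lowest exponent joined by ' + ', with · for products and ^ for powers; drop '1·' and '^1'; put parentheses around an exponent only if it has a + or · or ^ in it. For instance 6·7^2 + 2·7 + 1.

7^2

step 0: 27 = 5^2 + 2; sub 6 for 5: 6^2 + 2; = 38; G_1 = 38−1 = 37
step 1: 37 = 6^2 + 1; sub 7 for 6: 7^2 + 1; = 50; G_2 = 50−1 = 49
step 2: 49 = 7^2; sub 8 for 7: 8^2; = 64; G_3 = 64−1 = 63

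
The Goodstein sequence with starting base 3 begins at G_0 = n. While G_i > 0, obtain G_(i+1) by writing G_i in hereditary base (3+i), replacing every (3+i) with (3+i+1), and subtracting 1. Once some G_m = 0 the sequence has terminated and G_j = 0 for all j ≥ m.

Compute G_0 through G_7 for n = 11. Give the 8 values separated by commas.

G_0 = 11. HB_3(11) = 3^2 + 2. Bump = 18. G_1 = 17.
G_1 = 17. HB_4(17) = 4^2 + 1. Bump = 26. G_2 = 25.
G_2 = 25. HB_5(25) = 5^2. Bump = 36. G_3 = 35.
G_3 = 35. HB_6(35) = 5·6 + 5. Bump = 40. G_4 = 39.
G_4 = 39. HB_7(39) = 5·7 + 4. Bump = 44. G_5 = 43.
G_5 = 43. HB_8(43) = 5·8 + 3. Bump = 48. G_6 = 47.
G_6 = 47. HB_9(47) = 5·9 + 2. Bump = 52. G_7 = 51.

11, 17, 25, 35, 39, 43, 47, 51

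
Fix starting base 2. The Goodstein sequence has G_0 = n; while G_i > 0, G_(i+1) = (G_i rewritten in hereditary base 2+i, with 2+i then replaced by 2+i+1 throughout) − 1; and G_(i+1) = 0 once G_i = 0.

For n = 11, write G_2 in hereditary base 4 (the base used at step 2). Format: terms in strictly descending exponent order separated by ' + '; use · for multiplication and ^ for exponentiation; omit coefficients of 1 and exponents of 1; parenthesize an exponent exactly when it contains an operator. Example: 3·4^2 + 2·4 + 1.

4^(4 + 1) + 3

base 2: 11 = 2^(2 + 1) + 2 + 1; at 3: 3^(3 + 1) + 3 + 1 = 85; next = 84
base 3: 84 = 3^(3 + 1) + 3; at 4: 4^(4 + 1) + 4 = 1028; next = 1027
base 4: 1027 = 4^(4 + 1) + 3; at 5: 5^(5 + 1) + 3 = 15628; next = 15627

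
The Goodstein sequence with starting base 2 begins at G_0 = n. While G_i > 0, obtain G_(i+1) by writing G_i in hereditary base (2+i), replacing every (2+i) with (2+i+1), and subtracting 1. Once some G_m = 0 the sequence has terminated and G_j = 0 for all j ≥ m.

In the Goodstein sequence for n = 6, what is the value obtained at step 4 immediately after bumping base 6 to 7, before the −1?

98040

G_0=6  [base 2] 2^2 + 2  →[2↦3]→  3^3 + 3 = 30  −1 ⇒ G_1=29
G_1=29  [base 3] 3^3 + 2  →[3↦4]→  4^4 + 2 = 258  −1 ⇒ G_2=257
G_2=257  [base 4] 4^4 + 1  →[4↦5]→  5^5 + 1 = 3126  −1 ⇒ G_3=3125
G_3=3125  [base 5] 5^5  →[5↦6]→  6^6 = 46656  −1 ⇒ G_4=46655
G_4=46655  [base 6] 5·6^5 + 5·6^4 + 5·6^3 + 5·6^2 + 5·6 + 5  →[6↦7]→  5·7^5 + 5·7^4 + 5·7^3 + 5·7^2 + 5·7 + 5 = 98040  −1 ⇒ G_5=98039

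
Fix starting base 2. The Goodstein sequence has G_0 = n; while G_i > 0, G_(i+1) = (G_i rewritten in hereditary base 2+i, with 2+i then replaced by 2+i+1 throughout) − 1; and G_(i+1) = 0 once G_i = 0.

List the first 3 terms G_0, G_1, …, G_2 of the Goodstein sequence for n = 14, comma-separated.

G_0=14  [base 2] 2^(2 + 1) + 2^2 + 2  →[2↦3]→  3^(3 + 1) + 3^3 + 3 = 111  −1 ⇒ G_1=110
G_1=110  [base 3] 3^(3 + 1) + 3^3 + 2  →[3↦4]→  4^(4 + 1) + 4^4 + 2 = 1282  −1 ⇒ G_2=1281

14, 110, 1281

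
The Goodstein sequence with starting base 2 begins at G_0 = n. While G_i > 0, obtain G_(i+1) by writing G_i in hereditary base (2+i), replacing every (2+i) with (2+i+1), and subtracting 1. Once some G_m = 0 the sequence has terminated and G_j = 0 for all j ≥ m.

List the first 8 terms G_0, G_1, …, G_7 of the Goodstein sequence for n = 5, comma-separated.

5, 27, 255, 467, 775, 1197, 1751, 2454

(0) 5|_2 = 2^2 + 1 ↦ 3^3 + 1|_3 = 28 ⇒ 27
(1) 27|_3 = 3^3 ↦ 4^4|_4 = 256 ⇒ 255
(2) 255|_4 = 3·4^3 + 3·4^2 + 3·4 + 3 ↦ 3·5^3 + 3·5^2 + 3·5 + 3|_5 = 468 ⇒ 467
(3) 467|_5 = 3·5^3 + 3·5^2 + 3·5 + 2 ↦ 3·6^3 + 3·6^2 + 3·6 + 2|_6 = 776 ⇒ 775
(4) 775|_6 = 3·6^3 + 3·6^2 + 3·6 + 1 ↦ 3·7^3 + 3·7^2 + 3·7 + 1|_7 = 1198 ⇒ 1197
(5) 1197|_7 = 3·7^3 + 3·7^2 + 3·7 ↦ 3·8^3 + 3·8^2 + 3·8|_8 = 1752 ⇒ 1751
(6) 1751|_8 = 3·8^3 + 3·8^2 + 2·8 + 7 ↦ 3·9^3 + 3·9^2 + 2·9 + 7|_9 = 2455 ⇒ 2454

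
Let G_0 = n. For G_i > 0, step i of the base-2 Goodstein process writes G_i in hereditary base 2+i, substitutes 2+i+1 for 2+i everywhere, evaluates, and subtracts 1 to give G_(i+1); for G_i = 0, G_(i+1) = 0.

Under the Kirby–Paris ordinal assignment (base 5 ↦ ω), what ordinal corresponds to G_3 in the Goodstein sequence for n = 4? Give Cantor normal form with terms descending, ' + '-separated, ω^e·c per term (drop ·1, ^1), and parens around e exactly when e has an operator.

ω^2·2 + ω·2

(0) 4|_2 = 2^2 ↦ 3^3|_3 = 27 ⇒ 26
(1) 26|_3 = 2·3^2 + 2·3 + 2 ↦ 2·4^2 + 2·4 + 2|_4 = 42 ⇒ 41
(2) 41|_4 = 2·4^2 + 2·4 + 1 ↦ 2·5^2 + 2·5 + 1|_5 = 61 ⇒ 60
(3) 60|_5 = 2·5^2 + 2·5 ↦ 2·6^2 + 2·6|_6 = 84 ⇒ 83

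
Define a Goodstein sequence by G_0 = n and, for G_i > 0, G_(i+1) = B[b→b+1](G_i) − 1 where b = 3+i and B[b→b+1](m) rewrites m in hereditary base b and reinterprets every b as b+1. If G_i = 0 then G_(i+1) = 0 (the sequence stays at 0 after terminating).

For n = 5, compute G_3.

(0) 5|_3 = 3 + 2 ↦ 4 + 2|_4 = 6 ⇒ 5
(1) 5|_4 = 4 + 1 ↦ 5 + 1|_5 = 6 ⇒ 5
(2) 5|_5 = 5 ↦ 6|_6 = 6 ⇒ 5
(3) 5|_6 = 5 ↦ 5|_7 = 5 ⇒ 4

5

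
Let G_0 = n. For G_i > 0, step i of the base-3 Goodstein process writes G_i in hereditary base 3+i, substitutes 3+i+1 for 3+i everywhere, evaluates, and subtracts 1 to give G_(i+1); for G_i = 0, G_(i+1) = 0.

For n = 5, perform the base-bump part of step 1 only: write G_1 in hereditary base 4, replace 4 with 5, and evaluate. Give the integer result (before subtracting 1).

6

5 —HB3→ 3 + 2 —bump→ 4 + 2 = 6 —(−1)→ 5
5 —HB4→ 4 + 1 —bump→ 5 + 1 = 6 —(−1)→ 5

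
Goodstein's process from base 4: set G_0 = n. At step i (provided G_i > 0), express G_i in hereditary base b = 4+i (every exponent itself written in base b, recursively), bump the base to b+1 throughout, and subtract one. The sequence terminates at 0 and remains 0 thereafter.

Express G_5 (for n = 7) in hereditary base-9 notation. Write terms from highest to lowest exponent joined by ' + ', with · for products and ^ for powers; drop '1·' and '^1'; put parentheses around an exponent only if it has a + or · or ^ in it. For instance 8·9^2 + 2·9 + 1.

step 0: 7 = 4 + 3; sub 5 for 4: 5 + 3; = 8; G_1 = 8−1 = 7
step 1: 7 = 5 + 2; sub 6 for 5: 6 + 2; = 8; G_2 = 8−1 = 7
step 2: 7 = 6 + 1; sub 7 for 6: 7 + 1; = 8; G_3 = 8−1 = 7
step 3: 7 = 7; sub 8 for 7: 8; = 8; G_4 = 8−1 = 7
step 4: 7 = 7; sub 9 for 8: 7; = 7; G_5 = 7−1 = 6
step 5: 6 = 6; sub 10 for 9: 6; = 6; G_6 = 6−1 = 5

6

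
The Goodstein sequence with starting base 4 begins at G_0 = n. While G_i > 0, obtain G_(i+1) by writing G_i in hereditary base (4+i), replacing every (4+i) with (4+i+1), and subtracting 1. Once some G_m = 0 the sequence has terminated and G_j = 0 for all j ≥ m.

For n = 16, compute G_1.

24

[0] 16 ≡ 4^2 (base 4). Lift 5: 25. −1: 24.
[1] 24 ≡ 4·5 + 4 (base 5). Lift 6: 28. −1: 27.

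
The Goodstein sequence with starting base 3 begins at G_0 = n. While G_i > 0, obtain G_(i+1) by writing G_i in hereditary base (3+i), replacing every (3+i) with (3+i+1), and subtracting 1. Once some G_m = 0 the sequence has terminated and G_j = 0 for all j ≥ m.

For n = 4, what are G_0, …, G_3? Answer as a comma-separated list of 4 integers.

G_0=4  [base 3] 3 + 1  →[3↦4]→  4 + 1 = 5  −1 ⇒ G_1=4
G_1=4  [base 4] 4  →[4↦5]→  5 = 5  −1 ⇒ G_2=4
G_2=4  [base 5] 4  →[5↦6]→  4 = 4  −1 ⇒ G_3=3

4, 4, 4, 3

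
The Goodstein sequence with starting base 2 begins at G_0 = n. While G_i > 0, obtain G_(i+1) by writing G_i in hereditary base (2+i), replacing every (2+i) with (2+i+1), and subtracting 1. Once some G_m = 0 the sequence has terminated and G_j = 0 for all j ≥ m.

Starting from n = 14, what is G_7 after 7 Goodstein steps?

step 0: 14 = 2^(2 + 1) + 2^2 + 2; sub 3 for 2: 3^(3 + 1) + 3^3 + 3; = 111; G_1 = 111−1 = 110
step 1: 110 = 3^(3 + 1) + 3^3 + 2; sub 4 for 3: 4^(4 + 1) + 4^4 + 2; = 1282; G_2 = 1282−1 = 1281
step 2: 1281 = 4^(4 + 1) + 4^4 + 1; sub 5 for 4: 5^(5 + 1) + 5^5 + 1; = 18751; G_3 = 18751−1 = 18750
step 3: 18750 = 5^(5 + 1) + 5^5; sub 6 for 5: 6^(6 + 1) + 6^6; = 326592; G_4 = 326592−1 = 326591
step 4: 326591 = 6^(6 + 1) + 5·6^5 + 5·6^4 + 5·6^3 + 5·6^2 + 5·6 + 5; sub 7 for 6: 7^(7 + 1) + 5·7^5 + 5·7^4 + 5·7^3 + 5·7^2 + 5·7 + 5; = 5862841; G_5 = 5862841−1 = 5862840
step 5: 5862840 = 7^(7 + 1) + 5·7^5 + 5·7^4 + 5·7^3 + 5·7^2 + 5·7 + 4; sub 8 for 7: 8^(8 + 1) + 5·8^5 + 5·8^4 + 5·8^3 + 5·8^2 + 5·8 + 4; = 134404972; G_6 = 134404972−1 = 134404971
step 6: 134404971 = 8^(8 + 1) + 5·8^5 + 5·8^4 + 5·8^3 + 5·8^2 + 5·8 + 3; sub 9 for 8: 9^(9 + 1) + 5·9^5 + 5·9^4 + 5·9^3 + 5·9^2 + 5·9 + 3; = 3487116549; G_7 = 3487116549−1 = 3487116548
step 7: 3487116548 = 9^(9 + 1) + 5·9^5 + 5·9^4 + 5·9^3 + 5·9^2 + 5·9 + 2; sub 10 for 9: 10^(10 + 1) + 5·10^5 + 5·10^4 + 5·10^3 + 5·10^2 + 5·10 + 2; = 100000555552; G_8 = 100000555552−1 = 100000555551

3487116548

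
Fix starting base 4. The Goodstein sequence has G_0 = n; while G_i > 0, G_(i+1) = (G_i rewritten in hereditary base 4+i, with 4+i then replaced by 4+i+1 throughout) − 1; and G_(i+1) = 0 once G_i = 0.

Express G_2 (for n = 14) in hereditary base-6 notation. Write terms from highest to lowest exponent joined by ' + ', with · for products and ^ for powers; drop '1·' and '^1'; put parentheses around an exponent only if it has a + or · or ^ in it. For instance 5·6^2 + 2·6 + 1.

3·6

i=0: 14 = 3·4 + 2 (b=4); 4→5: 3·5 + 2 = 17; 17−1 = 16
i=1: 16 = 3·5 + 1 (b=5); 5→6: 3·6 + 1 = 19; 19−1 = 18
i=2: 18 = 3·6 (b=6); 6→7: 3·7 = 21; 21−1 = 20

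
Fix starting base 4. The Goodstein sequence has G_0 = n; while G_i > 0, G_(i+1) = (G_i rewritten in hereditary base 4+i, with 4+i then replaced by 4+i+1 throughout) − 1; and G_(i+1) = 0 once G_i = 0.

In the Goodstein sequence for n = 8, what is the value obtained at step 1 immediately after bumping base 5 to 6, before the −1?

10

8 —HB4→ 2·4 —bump→ 2·5 = 10 —(−1)→ 9
9 —HB5→ 5 + 4 —bump→ 6 + 4 = 10 —(−1)→ 9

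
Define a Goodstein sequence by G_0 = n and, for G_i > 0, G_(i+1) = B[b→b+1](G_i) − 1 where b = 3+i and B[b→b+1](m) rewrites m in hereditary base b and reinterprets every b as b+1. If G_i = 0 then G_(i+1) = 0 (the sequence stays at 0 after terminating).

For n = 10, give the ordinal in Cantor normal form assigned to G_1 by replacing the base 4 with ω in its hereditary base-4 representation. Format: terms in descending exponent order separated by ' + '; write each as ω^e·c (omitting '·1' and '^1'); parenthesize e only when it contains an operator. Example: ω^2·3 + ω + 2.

ω^2

10 —HB3→ 3^2 + 1 —bump→ 4^2 + 1 = 17 —(−1)→ 16
16 —HB4→ 4^2 —bump→ 5^2 = 25 —(−1)→ 24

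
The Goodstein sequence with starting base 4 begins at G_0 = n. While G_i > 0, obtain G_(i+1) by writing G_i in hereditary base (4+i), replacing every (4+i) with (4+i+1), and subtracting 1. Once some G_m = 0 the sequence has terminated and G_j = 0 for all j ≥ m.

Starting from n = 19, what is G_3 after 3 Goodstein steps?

step 0: 19 = 4^2 + 3; sub 5 for 4: 5^2 + 3; = 28; G_1 = 28−1 = 27
step 1: 27 = 5^2 + 2; sub 6 for 5: 6^2 + 2; = 38; G_2 = 38−1 = 37
step 2: 37 = 6^2 + 1; sub 7 for 6: 7^2 + 1; = 50; G_3 = 50−1 = 49
step 3: 49 = 7^2; sub 8 for 7: 8^2; = 64; G_4 = 64−1 = 63

49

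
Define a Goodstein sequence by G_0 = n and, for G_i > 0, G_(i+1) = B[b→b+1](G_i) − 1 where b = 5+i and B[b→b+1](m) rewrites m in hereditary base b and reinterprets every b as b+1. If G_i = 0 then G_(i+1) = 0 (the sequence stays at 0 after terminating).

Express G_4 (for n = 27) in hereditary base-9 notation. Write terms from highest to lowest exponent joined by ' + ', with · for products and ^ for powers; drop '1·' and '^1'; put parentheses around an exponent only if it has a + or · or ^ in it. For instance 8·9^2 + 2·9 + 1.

base 5: 27 = 5^2 + 2; at 6: 6^2 + 2 = 38; next = 37
base 6: 37 = 6^2 + 1; at 7: 7^2 + 1 = 50; next = 49
base 7: 49 = 7^2; at 8: 8^2 = 64; next = 63
base 8: 63 = 7·8 + 7; at 9: 7·9 + 7 = 70; next = 69
base 9: 69 = 7·9 + 6; at 10: 7·10 + 6 = 76; next = 75

7·9 + 6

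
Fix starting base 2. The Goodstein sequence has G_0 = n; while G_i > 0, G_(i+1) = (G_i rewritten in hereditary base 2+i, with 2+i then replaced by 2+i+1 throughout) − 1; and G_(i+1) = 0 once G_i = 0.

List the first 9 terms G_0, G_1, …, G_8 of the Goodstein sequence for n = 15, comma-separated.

15, 111, 1283, 18752, 326593, 6588344, 150994943, 3524450280, 100077777775

step 0: 15 = 2^(2 + 1) + 2^2 + 2 + 1; sub 3 for 2: 3^(3 + 1) + 3^3 + 3 + 1; = 112; G_1 = 112−1 = 111
step 1: 111 = 3^(3 + 1) + 3^3 + 3; sub 4 for 3: 4^(4 + 1) + 4^4 + 4; = 1284; G_2 = 1284−1 = 1283
step 2: 1283 = 4^(4 + 1) + 4^4 + 3; sub 5 for 4: 5^(5 + 1) + 5^5 + 3; = 18753; G_3 = 18753−1 = 18752
step 3: 18752 = 5^(5 + 1) + 5^5 + 2; sub 6 for 5: 6^(6 + 1) + 6^6 + 2; = 326594; G_4 = 326594−1 = 326593
step 4: 326593 = 6^(6 + 1) + 6^6 + 1; sub 7 for 6: 7^(7 + 1) + 7^7 + 1; = 6588345; G_5 = 6588345−1 = 6588344
step 5: 6588344 = 7^(7 + 1) + 7^7; sub 8 for 7: 8^(8 + 1) + 8^8; = 150994944; G_6 = 150994944−1 = 150994943
step 6: 150994943 = 8^(8 + 1) + 7·8^7 + 7·8^6 + 7·8^5 + 7·8^4 + 7·8^3 + 7·8^2 + 7·8 + 7; sub 9 for 8: 9^(9 + 1) + 7·9^7 + 7·9^6 + 7·9^5 + 7·9^4 + 7·9^3 + 7·9^2 + 7·9 + 7; = 3524450281; G_7 = 3524450281−1 = 3524450280
step 7: 3524450280 = 9^(9 + 1) + 7·9^7 + 7·9^6 + 7·9^5 + 7·9^4 + 7·9^3 + 7·9^2 + 7·9 + 6; sub 10 for 9: 10^(10 + 1) + 7·10^7 + 7·10^6 + 7·10^5 + 7·10^4 + 7·10^3 + 7·10^2 + 7·10 + 6; = 100077777776; G_8 = 100077777776−1 = 100077777775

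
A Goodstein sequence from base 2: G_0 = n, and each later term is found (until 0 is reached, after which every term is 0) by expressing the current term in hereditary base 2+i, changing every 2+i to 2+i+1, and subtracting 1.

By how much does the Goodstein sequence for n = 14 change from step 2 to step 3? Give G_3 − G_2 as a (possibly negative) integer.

(0) 14|_2 = 2^(2 + 1) + 2^2 + 2 ↦ 3^(3 + 1) + 3^3 + 3|_3 = 111 ⇒ 110
(1) 110|_3 = 3^(3 + 1) + 3^3 + 2 ↦ 4^(4 + 1) + 4^4 + 2|_4 = 1282 ⇒ 1281
(2) 1281|_4 = 4^(4 + 1) + 4^4 + 1 ↦ 5^(5 + 1) + 5^5 + 1|_5 = 18751 ⇒ 18750

17469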